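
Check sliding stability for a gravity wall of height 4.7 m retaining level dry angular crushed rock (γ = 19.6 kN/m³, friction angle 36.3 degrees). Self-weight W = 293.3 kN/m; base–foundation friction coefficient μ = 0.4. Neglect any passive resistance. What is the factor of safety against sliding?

K_a = tan²(45° − 36.3°/2) = 0.2563.
P_a = ½K_aγH² = 0.5×0.2563×19.6×4.7² = 55.48 kN/m, acting at H/3 = 1.567 m above the base.
FS_sliding = μW / P_a = 0.4×293.3 / 55.48 = 2.115.

2.11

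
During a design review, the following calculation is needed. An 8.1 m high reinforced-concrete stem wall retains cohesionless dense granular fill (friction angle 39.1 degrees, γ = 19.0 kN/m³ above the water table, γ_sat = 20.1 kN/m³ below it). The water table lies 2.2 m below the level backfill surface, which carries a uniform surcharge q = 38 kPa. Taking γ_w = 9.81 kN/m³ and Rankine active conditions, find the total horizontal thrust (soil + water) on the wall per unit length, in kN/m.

K_a = tan²(45° − φ/2) = 0.2265.
γ' = 20.1 − 9.81 = 10.29 kN/m³. h₂ = H − d_w = 5.9 m.
σ'_h: at surface K_a·q = 8.606; at WT K_a(q+γd_w) = 18.07; at base K_a(q+γd_w+γ'h₂) = 31.82 kPa.
P₁ = ½(8.606+18.07)×2.2 = 29.35; P₂ = ½(18.07+31.82)×5.9 = 147.2; P_w = ½γ_w h₂² = 170.7.
Total = 29.35+147.2+170.7 = 347.3 kN/m.

347 kN/m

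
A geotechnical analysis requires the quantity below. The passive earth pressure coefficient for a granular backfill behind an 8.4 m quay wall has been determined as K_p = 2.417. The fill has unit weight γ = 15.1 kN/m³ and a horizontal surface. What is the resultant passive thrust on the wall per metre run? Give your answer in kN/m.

1290 kN/m

P = ½ K_p γ H² = 0.5 × 2.417 × 15.1 × 8.4² = 1288 kN/m.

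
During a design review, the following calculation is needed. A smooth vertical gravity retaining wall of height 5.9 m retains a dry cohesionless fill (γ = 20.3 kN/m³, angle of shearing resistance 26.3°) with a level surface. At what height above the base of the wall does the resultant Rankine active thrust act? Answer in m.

1.97 m

K_a = 0.3859.
The pressure distribution is triangular, so the resultant acts at H/3 above the base = 5.9/3 = 1.967 m.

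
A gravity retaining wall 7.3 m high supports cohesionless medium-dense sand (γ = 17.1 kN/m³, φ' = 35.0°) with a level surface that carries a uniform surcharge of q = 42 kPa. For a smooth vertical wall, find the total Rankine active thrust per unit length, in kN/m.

K_a = tan²(45° − φ/2) = 0.2710.
Soil triangle: ½ K_a γ H² = 0.5×0.2710×17.1×7.3² = 123.5 kN/m.
Surcharge rectangle: K_a q H = 0.2710×42×7.3 = 83.09 kN/m.
Total = 123.5 + 83.09 = 206.6 kN/m.

207 kN/m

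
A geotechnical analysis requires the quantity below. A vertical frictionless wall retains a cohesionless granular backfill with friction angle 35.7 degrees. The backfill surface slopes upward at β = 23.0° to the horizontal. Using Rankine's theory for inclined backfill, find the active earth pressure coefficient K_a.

0.331

K_a = cos β · (cos β − √(cos²β − cos²φ)) / (cos β + √(cos²β − cos²φ)).
cos β = 0.9205, cos φ = 0.8121, √(cos²β − cos²φ) = 0.4334.
K_a = 0.9205 × (0.9205 − 0.4334)/(0.9205 + 0.4334) = 0.3312.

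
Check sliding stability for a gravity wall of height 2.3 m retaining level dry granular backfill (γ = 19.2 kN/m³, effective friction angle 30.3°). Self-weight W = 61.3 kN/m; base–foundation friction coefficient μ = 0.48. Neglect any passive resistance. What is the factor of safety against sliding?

K_a = tan²(45° − 30.3°/2) = 0.3293.
P_a = ½K_aγH² = 0.5×0.3293×19.2×2.3² = 16.72 kN/m, acting at H/3 = 0.7667 m above the base.
FS_sliding = μW / P_a = 0.48×61.3 / 16.72 = 1.759.

1.76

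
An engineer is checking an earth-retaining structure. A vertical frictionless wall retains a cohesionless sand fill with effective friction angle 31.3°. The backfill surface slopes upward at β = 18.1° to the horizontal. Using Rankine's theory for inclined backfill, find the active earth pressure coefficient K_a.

K_a = cos β · (cos β − √(cos²β − cos²φ)) / (cos β + √(cos²β − cos²φ)).
cos β = 0.9505, cos φ = 0.8545, √(cos²β − cos²φ) = 0.4164.
K_a = 0.9505 × (0.9505 − 0.4164)/(0.9505 + 0.4164) = 0.3714.

0.371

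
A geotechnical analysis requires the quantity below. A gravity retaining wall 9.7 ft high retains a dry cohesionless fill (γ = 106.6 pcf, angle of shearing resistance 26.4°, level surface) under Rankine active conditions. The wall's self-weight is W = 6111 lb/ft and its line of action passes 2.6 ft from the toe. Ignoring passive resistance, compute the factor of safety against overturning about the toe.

2.55

K_a = tan²(45° − 26.4°/2) = 0.3844.
P_a = ½K_aγH² = 0.5×0.3844×106.6×9.7² = 1928 lb/ft, acting at H/3 = 3.233 ft above the base.
Overturning moment M_o = P_a × H/3 = 1928 × 3.233 = 6234.
Resisting moment M_r = W × 2.6 = 6111 × 2.6 = 15890.
FS_overturning = M_r/M_o = 15890/6234 = 2.549.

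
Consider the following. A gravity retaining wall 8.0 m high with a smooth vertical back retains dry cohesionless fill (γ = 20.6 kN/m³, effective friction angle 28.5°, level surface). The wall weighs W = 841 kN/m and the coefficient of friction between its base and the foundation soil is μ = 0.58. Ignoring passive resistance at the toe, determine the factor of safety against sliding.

2.09

K_a = tan²(45° − 28.5°/2) = 0.3540.
P_a = ½K_aγH² = 0.5×0.3540×20.6×8.0² = 233.3 kN/m, acting at H/3 = 2.667 m above the base.
FS_sliding = μW / P_a = 0.58×841 / 233.3 = 2.091.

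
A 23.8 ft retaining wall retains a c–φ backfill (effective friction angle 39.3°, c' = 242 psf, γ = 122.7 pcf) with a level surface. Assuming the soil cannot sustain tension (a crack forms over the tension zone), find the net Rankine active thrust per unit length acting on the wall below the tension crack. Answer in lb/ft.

K_a = 0.2245; √K_a = 0.4738.
Tension-crack depth z_c = 2c/(γ√K_a) = 2×242/(122.7×0.4738) = 8.326 ft.
σ_a at base = K_a γ H − 2c√K_a = 0.2245×122.7×23.8 − 2×242×0.4738 = 426.2 psf.
P_a = ½ × 426.2 × (H − z_c) = 0.5×426.2×15.47 = 3297 lb/ft.

3300 lb/ft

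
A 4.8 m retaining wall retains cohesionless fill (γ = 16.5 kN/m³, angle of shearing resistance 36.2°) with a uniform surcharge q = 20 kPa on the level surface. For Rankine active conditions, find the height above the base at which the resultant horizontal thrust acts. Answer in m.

K_a = 0.2574.
Triangular part P₁ = ½K_aγH² = 48.92 at H/3 = 1.600 m; rectangular part P₂ = K_a q H = 24.71 at H/2 = 2.400 m.
ȳ = (P₁·1.600 + P₂·2.400)/(P₁+P₂) = 1.868 m.

1.87 m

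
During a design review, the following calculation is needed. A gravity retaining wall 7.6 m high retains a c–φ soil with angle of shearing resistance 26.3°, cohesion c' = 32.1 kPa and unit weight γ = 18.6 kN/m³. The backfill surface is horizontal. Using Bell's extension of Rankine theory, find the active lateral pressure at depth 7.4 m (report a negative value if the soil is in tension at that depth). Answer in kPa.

K_a = (1 − sin φ)/(1 + sin φ) = 0.3859.
σ_a = K_a γ z − 2c√K_a = 0.3859×18.6×7.4 − 2×32.1×0.6212 = 13.24 kPa.

13.2 kPa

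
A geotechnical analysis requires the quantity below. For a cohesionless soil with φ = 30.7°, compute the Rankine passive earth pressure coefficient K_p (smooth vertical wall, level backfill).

3.09

K_p = (1 + sin φ)/(1 − sin φ) = tan²(45° + 30.7°/2) = 3.086.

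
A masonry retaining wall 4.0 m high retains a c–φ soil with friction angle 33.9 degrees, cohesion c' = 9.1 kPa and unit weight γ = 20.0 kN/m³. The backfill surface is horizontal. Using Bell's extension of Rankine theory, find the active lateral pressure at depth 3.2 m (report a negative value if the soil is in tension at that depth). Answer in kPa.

K_a = (1 − sin φ)/(1 + sin φ) = 0.2839.
σ_a = K_a γ z − 2c√K_a = 0.2839×20.0×3.2 − 2×9.1×0.5328 = 8.473 kPa.

8.47 kPa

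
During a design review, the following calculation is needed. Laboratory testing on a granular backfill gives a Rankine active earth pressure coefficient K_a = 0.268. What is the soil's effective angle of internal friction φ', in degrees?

K_a = tan²(45° − φ/2) ⇒ 45° − φ/2 = arctan(√0.268) = 27.37°.
φ = 2(45° − 27.37°) = 35.26°.

35.3°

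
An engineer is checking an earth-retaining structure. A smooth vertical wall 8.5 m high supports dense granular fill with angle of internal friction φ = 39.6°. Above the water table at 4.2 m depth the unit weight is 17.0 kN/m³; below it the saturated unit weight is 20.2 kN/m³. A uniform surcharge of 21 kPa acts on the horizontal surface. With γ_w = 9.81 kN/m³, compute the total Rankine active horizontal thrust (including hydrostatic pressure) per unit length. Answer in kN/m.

253 kN/m

K_a = tan²(45° − φ/2) = 0.2214.
γ' = 20.2 − 9.81 = 10.39 kN/m³. h₂ = H − d_w = 4.3 m.
σ'_h: at surface K_a·q = 4.650; at WT K_a(q+γd_w) = 20.46; at base K_a(q+γd_w+γ'h₂) = 30.35 kPa.
P₁ = ½(4.650+20.46)×4.2 = 52.73; P₂ = ½(20.46+30.35)×4.3 = 109.2; P_w = ½γ_w h₂² = 90.69.
Total = 52.73+109.2+90.69 = 252.7 kN/m.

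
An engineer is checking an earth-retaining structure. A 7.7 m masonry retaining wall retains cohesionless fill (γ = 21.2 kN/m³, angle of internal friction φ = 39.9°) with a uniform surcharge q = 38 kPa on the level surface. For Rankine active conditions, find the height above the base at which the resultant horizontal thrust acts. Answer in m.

2.97 m

K_a = 0.2184.
Triangular part P₁ = ½K_aγH² = 137.3 at H/3 = 2.567 m; rectangular part P₂ = K_a q H = 63.91 at H/2 = 3.850 m.
ȳ = (P₁·2.567 + P₂·3.850)/(P₁+P₂) = 2.974 m.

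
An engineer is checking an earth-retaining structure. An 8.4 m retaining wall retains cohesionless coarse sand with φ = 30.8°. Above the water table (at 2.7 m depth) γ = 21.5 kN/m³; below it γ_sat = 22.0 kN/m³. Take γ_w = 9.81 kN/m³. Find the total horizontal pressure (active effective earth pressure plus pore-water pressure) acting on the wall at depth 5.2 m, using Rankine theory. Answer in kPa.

K_a = (1 − sin φ)/(1 + sin φ) = 0.3227.
γ' = 22.0 − 9.81 = 12.19 kN/m³.
Effective vertical stress at 5.2 m: σ'_v = 21.5×2.7 + 12.19×2.50 = 88.53 kPa.
σ'_h = K_a σ'_v = 0.3227 × 88.53 = 28.57 kPa; u = γ_w × 2.50 = 24.53 kPa.
Total σ_h = 28.57 + 24.53 = 53.09 kPa.

53.1 kPa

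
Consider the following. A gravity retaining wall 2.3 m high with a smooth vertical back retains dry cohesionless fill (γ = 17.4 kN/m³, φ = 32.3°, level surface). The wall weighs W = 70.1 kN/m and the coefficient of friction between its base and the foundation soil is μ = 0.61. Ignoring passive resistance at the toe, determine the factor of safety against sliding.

K_a = tan²(45° − 32.3°/2) = 0.3035.
P_a = ½K_aγH² = 0.5×0.3035×17.4×2.3² = 13.97 kN/m, acting at H/3 = 0.7667 m above the base.
FS_sliding = μW / P_a = 0.61×70.1 / 13.97 = 3.062.

3.06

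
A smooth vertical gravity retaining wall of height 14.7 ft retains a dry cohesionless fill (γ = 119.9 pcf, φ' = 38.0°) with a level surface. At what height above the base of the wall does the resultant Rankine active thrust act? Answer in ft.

4.90 ft

K_a = 0.2379.
The pressure distribution is triangular, so the resultant acts at H/3 above the base = 14.7/3 = 4.900 ft.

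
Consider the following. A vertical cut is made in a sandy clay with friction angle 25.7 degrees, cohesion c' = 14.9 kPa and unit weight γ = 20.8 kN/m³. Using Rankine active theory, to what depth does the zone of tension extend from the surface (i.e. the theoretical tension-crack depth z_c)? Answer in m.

2.28 m

K_a = tan²(45° − 25.7°/2) = 0.3950; √K_a = 0.6285.
The active pressure is zero where K_a γ z = 2c√K_a, so z_c = 2c/(γ√K_a) = 2×14.9/(20.8×0.6285) = 2.279 m.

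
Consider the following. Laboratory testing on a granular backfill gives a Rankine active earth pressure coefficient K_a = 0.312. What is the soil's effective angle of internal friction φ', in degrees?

K_a = tan²(45° − φ/2) ⇒ 45° − φ/2 = arctan(√0.312) = 29.19°.
φ = 2(45° − 29.19°) = 31.63°.

31.6°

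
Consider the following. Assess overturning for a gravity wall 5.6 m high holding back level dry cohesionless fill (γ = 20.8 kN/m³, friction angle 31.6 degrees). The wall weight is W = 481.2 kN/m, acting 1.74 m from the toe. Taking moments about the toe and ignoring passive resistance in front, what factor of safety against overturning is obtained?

4.40

K_a = tan²(45° − 31.6°/2) = 0.3123.
P_a = ½K_aγH² = 0.5×0.3123×20.8×5.6² = 101.9 kN/m, acting at H/3 = 1.867 m above the base.
Overturning moment M_o = P_a × H/3 = 101.9 × 1.867 = 190.2.
Resisting moment M_r = W × 1.74 = 481.2 × 1.74 = 837.3.
FS_overturning = M_r/M_o = 837.3/190.2 = 4.403.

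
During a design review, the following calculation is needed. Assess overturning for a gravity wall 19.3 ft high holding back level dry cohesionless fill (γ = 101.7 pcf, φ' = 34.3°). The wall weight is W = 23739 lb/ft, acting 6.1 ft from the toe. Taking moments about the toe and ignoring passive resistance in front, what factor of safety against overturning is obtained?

4.26

K_a = tan²(45° − 34.3°/2) = 0.2792.
P_a = ½K_aγH² = 0.5×0.2792×101.7×19.3² = 5288 lb/ft, acting at H/3 = 6.433 ft above the base.
Overturning moment M_o = P_a × H/3 = 5288 × 6.433 = 34020.
Resisting moment M_r = W × 6.1 = 23739 × 6.1 = 144800.
FS_overturning = M_r/M_o = 144800/34020 = 4.257.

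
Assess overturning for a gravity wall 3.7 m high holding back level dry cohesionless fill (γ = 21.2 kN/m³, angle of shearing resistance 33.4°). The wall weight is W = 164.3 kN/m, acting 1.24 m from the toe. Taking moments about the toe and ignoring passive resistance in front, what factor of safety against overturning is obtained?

3.93

K_a = tan²(45° − 33.4°/2) = 0.2899.
P_a = ½K_aγH² = 0.5×0.2899×21.2×3.7² = 42.07 kN/m, acting at H/3 = 1.233 m above the base.
Overturning moment M_o = P_a × H/3 = 42.07 × 1.233 = 51.89.
Resisting moment M_r = W × 1.24 = 164.3 × 1.24 = 203.7.
FS_overturning = M_r/M_o = 203.7/51.89 = 3.926.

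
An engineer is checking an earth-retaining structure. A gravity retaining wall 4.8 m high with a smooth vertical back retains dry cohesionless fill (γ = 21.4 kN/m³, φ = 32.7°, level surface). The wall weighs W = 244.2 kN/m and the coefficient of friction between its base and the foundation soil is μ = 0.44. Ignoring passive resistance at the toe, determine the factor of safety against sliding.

1.46

K_a = tan²(45° − 32.7°/2) = 0.2985.
P_a = ½K_aγH² = 0.5×0.2985×21.4×4.8² = 73.59 kN/m, acting at H/3 = 1.600 m above the base.
FS_sliding = μW / P_a = 0.44×244.2 / 73.59 = 1.460.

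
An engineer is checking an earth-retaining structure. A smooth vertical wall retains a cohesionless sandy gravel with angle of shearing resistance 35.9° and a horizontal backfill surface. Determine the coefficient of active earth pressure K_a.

K_a = (1 − sin φ)/(1 + sin φ) = (1 − sin 35.9°)/(1 + sin 35.9°) = 0.2607.

0.261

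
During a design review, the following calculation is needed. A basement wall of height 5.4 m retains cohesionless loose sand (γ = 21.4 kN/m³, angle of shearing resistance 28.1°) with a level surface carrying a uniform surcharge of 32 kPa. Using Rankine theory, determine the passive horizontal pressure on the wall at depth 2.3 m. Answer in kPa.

226 kPa

K_p = (1 + sin φ)/(1 − sin φ) = 2.781.
σ_v = γz + q = 21.4 × 2.3 + 32 = 81.22 kPa.
σ_h = K_p σ_v = 2.781 × 81.22 = 225.9 kPa.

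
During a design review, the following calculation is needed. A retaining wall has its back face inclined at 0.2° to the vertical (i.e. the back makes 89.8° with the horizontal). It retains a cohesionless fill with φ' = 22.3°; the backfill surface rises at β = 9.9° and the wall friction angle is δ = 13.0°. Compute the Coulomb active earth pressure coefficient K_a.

K_a = sin²(α+φ) / [sin²α · sin(α−δ) · (1 + √{sin(φ+δ)sin(φ−β) / (sin(α−δ)sin(α+β))})²].
With α = 89.8°, φ = 22.3°, δ = 13.0°, β = 9.9°: K_a = 0.4770.

0.477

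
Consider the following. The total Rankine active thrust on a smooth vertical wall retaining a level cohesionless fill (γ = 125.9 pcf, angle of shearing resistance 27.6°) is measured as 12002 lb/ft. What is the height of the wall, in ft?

22.8 ft

K_a = 0.3668. P_a = ½ K_a γ H² ⇒ H = √(2P_a/(K_a γ)).
H = √(2×12002/(0.3668×125.9)) = 22.80 ft.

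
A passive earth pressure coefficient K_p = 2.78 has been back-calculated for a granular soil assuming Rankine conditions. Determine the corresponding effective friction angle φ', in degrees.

K_p = (1+sin φ)/(1−sin φ) ⇒ sin φ = (K_p − 1)/(K_p + 1) = 0.4709.
φ = arcsin(0.4709) = 28.09°.

28.1°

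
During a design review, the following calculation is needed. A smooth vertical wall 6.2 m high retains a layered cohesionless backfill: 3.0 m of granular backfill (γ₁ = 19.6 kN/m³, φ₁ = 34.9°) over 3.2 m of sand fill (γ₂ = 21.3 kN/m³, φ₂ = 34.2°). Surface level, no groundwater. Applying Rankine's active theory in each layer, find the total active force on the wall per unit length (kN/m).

107 kN/m

K_a1 = tan²(45°−34.9°/2) = 0.2721; K_a2 = tan²(45°−34.2°/2) = 0.2803.
Layer 1: σ at base = K_a1 γ₁ h₁ = 16.00 kPa; P₁ = ½×16.00×3.0 = 24.00.
Layer 2: σ_v at top = γ₁h₁ = 58.80; σ_h top = K_a2×58.80 = 16.48; σ_h base = K_a2×(58.80+21.3×3.2) = 35.59.
P₂ = ½(16.48+35.59)×3.2 = 83.32. Total P_a = 24.00+83.32 = 107.3 kN/m.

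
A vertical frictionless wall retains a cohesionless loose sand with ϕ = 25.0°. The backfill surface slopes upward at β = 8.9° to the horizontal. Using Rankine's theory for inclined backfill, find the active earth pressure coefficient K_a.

K_a = cos β · (cos β − √(cos²β − cos²φ)) / (cos β + √(cos²β − cos²φ)).
cos β = 0.9880, cos φ = 0.9063, √(cos²β − cos²φ) = 0.3933.
K_a = 0.9880 × (0.9880 − 0.3933)/(0.9880 + 0.3933) = 0.4254.

0.425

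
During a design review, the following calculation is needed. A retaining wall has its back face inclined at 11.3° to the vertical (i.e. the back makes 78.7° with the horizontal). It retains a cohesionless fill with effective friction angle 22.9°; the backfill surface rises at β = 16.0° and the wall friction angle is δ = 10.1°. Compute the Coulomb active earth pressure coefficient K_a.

K_a = sin²(α+φ) / [sin²α · sin(α−δ) · (1 + √{sin(φ+δ)sin(φ−β) / (sin(α−δ)sin(α+β))})²].
With α = 78.7°, φ = 22.9°, δ = 10.1°, β = 16.0°: K_a = 0.6692.

0.669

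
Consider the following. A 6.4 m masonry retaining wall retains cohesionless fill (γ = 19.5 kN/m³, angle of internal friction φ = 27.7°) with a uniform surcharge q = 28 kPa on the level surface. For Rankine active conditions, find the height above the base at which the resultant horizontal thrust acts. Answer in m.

K_a = 0.3653.
Triangular part P₁ = ½K_aγH² = 145.9 at H/3 = 2.133 m; rectangular part P₂ = K_a q H = 65.47 at H/2 = 3.200 m.
ȳ = (P₁·2.133 + P₂·3.200)/(P₁+P₂) = 2.464 m.

2.46 m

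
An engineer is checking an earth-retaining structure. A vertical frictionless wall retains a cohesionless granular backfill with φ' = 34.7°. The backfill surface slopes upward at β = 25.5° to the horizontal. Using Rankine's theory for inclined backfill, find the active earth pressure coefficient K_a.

0.375

K_a = cos β · (cos β − √(cos²β − cos²φ)) / (cos β + √(cos²β − cos²φ)).
cos β = 0.9026, cos φ = 0.8221, √(cos²β − cos²φ) = 0.3725.
K_a = 0.9026 × (0.9026 − 0.3725)/(0.9026 + 0.3725) = 0.3753.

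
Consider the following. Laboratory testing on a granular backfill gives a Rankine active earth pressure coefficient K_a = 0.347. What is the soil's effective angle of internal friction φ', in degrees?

K_a = tan²(45° − φ/2) ⇒ 45° − φ/2 = arctan(√0.347) = 30.50°.
φ = 2(45° − 30.50°) = 29.00°.

29.0°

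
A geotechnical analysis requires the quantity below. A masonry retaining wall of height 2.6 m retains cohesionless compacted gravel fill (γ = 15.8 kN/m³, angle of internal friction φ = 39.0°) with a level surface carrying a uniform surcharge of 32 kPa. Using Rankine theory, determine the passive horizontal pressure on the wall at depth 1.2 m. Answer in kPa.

224 kPa

K_p = (1 + sin φ)/(1 − sin φ) = 4.395.
σ_v = γz + q = 15.8 × 1.2 + 32 = 50.96 kPa.
σ_h = K_p σ_v = 4.395 × 50.96 = 224.0 kPa.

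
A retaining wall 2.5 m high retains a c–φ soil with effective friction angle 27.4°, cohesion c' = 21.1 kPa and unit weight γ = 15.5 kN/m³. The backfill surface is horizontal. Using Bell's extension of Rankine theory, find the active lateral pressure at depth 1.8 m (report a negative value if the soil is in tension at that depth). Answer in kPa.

-15.3 kPa

K_a = (1 − sin φ)/(1 + sin φ) = 0.3697.
σ_a = K_a γ z − 2c√K_a = 0.3697×15.5×1.8 − 2×21.1×0.6080 = -15.34 kPa.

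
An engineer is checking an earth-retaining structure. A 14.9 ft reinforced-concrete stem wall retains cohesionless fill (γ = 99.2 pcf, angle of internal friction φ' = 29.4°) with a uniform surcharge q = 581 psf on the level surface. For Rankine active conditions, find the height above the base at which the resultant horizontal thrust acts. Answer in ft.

6.06 ft

K_a = 0.3415.
Triangular part P₁ = ½K_aγH² = 3760 at H/3 = 4.967 ft; rectangular part P₂ = K_a q H = 2956 at H/2 = 7.450 ft.
ȳ = (P₁·4.967 + P₂·7.450)/(P₁+P₂) = 6.060 ft.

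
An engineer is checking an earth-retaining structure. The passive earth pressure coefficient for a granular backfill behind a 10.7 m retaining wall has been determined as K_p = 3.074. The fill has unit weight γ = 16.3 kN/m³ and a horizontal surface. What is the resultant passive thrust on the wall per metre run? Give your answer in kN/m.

2870 kN/m

P = ½ K_p γ H² = 0.5 × 3.074 × 16.3 × 10.7² = 2868 kN/m.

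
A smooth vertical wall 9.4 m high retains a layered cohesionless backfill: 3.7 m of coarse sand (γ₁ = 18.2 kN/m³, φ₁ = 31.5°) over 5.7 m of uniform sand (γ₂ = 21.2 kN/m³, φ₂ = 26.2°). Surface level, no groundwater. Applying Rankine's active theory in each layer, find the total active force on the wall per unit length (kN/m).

321 kN/m

K_a1 = tan²(45°−31.5°/2) = 0.3136; K_a2 = tan²(45°−26.2°/2) = 0.3874.
Layer 1: σ at base = K_a1 γ₁ h₁ = 21.12 kPa; P₁ = ½×21.12×3.7 = 39.07.
Layer 2: σ_v at top = γ₁h₁ = 67.34; σ_h top = K_a2×67.34 = 26.09; σ_h base = K_a2×(67.34+21.2×5.7) = 72.91.
P₂ = ½(26.09+72.91)×5.7 = 282.1. Total P_a = 39.07+282.1 = 321.2 kN/m.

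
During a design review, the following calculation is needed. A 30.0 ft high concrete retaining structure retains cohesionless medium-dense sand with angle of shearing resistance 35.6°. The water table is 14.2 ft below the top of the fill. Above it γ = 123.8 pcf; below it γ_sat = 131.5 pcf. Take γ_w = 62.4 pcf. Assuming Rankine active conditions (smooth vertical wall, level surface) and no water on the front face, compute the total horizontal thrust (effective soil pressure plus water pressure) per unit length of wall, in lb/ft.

20700 lb/ft

K_a = tan²(45° − φ/2) = 0.2641.
γ' = 131.5 − 62.4 = 69.10 pcf. Depth below WT = 15.8 ft.
σ'_h at WT = K_a γ d_w = 464.3 psf; at base = 464.3 + K_a γ' × 15.8 = 752.7 psf.
P₁ (0–14.2 ft) = ½×464.3×14.2 = 3297. P₂ (14.2–30.0 ft) = ½(464.3+752.7)×15.8 = 9614.
P_w = ½ γ_w h₂² = 0.5×62.4×15.8² = 7789. Total = 3297+9614+7789 = 20700 lb/ft.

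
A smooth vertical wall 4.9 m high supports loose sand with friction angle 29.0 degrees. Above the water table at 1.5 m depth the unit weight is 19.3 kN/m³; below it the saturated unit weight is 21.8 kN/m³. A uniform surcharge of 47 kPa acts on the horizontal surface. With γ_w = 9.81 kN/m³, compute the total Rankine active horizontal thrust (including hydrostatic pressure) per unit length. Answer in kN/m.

202 kN/m

K_a = tan²(45° − φ/2) = 0.3470.
γ' = 21.8 − 9.81 = 11.99 kN/m³. h₂ = H − d_w = 3.4 m.
σ'_h: at surface K_a·q = 16.31; at WT K_a(q+γd_w) = 26.35; at base K_a(q+γd_w+γ'h₂) = 40.50 kPa.
P₁ = ½(16.31+26.35)×1.5 = 32.00; P₂ = ½(26.35+40.50)×3.4 = 113.6; P_w = ½γ_w h₂² = 56.70.
Total = 32.00+113.6+56.70 = 202.3 kN/m.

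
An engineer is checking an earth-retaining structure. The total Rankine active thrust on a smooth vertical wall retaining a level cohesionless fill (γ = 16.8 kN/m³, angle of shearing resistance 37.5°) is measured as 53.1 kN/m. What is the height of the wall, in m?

5.10 m

K_a = 0.2432. P_a = ½ K_a γ H² ⇒ H = √(2P_a/(K_a γ)).
H = √(2×53.1/(0.2432×16.8)) = 5.098 m.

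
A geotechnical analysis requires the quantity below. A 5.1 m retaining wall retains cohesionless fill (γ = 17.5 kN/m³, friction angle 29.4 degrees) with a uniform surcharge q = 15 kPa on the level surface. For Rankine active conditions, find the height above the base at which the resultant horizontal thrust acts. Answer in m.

1.91 m

K_a = 0.3415.
Triangular part P₁ = ½K_aγH² = 77.71 at H/3 = 1.700 m; rectangular part P₂ = K_a q H = 26.12 at H/2 = 2.550 m.
ȳ = (P₁·1.700 + P₂·2.550)/(P₁+P₂) = 1.914 m.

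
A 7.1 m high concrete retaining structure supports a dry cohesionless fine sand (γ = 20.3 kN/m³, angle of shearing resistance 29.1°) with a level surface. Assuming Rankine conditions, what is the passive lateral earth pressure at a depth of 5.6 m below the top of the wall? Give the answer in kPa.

K_p = (1 + sin φ)/(1 − sin φ) = 2.894.
σ_h = K_p γ z = 2.894 × 20.3 × 5.6 = 328.9 kPa.

329 kPa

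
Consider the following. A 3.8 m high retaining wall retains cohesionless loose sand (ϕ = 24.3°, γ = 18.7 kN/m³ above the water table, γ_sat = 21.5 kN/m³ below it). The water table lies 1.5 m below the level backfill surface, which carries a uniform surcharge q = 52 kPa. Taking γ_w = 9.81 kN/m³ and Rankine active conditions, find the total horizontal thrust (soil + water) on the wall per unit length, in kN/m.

157 kN/m

K_a = tan²(45° − φ/2) = 0.4169.
γ' = 21.5 − 9.81 = 11.69 kN/m³. h₂ = H − d_w = 2.3 m.
σ'_h: at surface K_a·q = 21.68; at WT K_a(q+γd_w) = 33.37; at base K_a(q+γd_w+γ'h₂) = 44.58 kPa.
P₁ = ½(21.68+33.37)×1.5 = 41.29; P₂ = ½(33.37+44.58)×2.3 = 89.65; P_w = ½γ_w h₂² = 25.95.
Total = 41.29+89.65+25.95 = 156.9 kN/m.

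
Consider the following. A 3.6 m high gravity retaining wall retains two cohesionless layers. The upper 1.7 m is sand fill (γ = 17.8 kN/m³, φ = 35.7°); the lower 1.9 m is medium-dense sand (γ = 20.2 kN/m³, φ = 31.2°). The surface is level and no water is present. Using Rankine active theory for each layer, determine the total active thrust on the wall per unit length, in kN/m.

K_a1 = tan²(45°−35.7°/2) = 0.2630; K_a2 = tan²(45°−31.2°/2) = 0.3175.
Layer 1: σ at base = K_a1 γ₁ h₁ = 7.958 kPa; P₁ = ½×7.958×1.7 = 6.764.
Layer 2: σ_v at top = γ₁h₁ = 30.26; σ_h top = K_a2×30.26 = 9.608; σ_h base = K_a2×(30.26+20.2×1.9) = 21.79.
P₂ = ½(9.608+21.79)×1.9 = 29.83. Total P_a = 6.764+29.83 = 36.60 kN/m.

36.6 kN/m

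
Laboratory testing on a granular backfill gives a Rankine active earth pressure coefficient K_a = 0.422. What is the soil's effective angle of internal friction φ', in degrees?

K_a = tan²(45° − φ/2) ⇒ 45° − φ/2 = arctan(√0.422) = 33.01°.
φ = 2(45° − 33.01°) = 23.98°.

24.0°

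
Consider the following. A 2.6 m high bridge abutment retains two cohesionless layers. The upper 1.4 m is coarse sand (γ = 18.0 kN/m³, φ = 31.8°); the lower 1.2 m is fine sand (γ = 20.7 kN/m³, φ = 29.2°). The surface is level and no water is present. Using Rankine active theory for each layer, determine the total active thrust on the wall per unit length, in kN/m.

21.0 kN/m

K_a1 = tan²(45°−31.8°/2) = 0.3098; K_a2 = tan²(45°−29.2°/2) = 0.3442.
Layer 1: σ at base = K_a1 γ₁ h₁ = 7.807 kPa; P₁ = ½×7.807×1.4 = 5.465.
Layer 2: σ_v at top = γ₁h₁ = 25.20; σ_h top = K_a2×25.20 = 8.674; σ_h base = K_a2×(25.20+20.7×1.2) = 17.22.
P₂ = ½(8.674+17.22)×1.2 = 15.54. Total P_a = 5.465+15.54 = 21.00 kN/m.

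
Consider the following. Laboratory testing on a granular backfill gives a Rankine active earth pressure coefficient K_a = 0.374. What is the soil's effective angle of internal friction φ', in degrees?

K_a = tan²(45° − φ/2) ⇒ 45° − φ/2 = arctan(√0.374) = 31.45°.
φ = 2(45° − 31.45°) = 27.10°.

27.1°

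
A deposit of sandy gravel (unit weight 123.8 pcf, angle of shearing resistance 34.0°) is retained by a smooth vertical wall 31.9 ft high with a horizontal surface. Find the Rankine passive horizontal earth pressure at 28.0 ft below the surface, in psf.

12300 psf

K_p = (1 + sin φ)/(1 − sin φ) = 3.537.
σ_h = K_p γ z = 3.537 × 123.8 × 28.0 = 12260 psf.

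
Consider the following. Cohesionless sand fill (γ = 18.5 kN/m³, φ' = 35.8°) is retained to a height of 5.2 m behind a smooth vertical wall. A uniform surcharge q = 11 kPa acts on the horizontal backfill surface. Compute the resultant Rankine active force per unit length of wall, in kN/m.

80.5 kN/m

K_a = tan²(45° − φ/2) = 0.2619.
Soil triangle: ½ K_a γ H² = 0.5×0.2619×18.5×5.2² = 65.50 kN/m.
Surcharge rectangle: K_a q H = 0.2619×11×5.2 = 14.98 kN/m.
Total = 65.50 + 14.98 = 80.48 kN/m.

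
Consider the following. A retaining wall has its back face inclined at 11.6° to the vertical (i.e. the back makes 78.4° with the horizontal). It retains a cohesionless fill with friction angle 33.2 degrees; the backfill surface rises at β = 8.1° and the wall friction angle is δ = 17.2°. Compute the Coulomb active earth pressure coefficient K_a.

K_a = sin²(α+φ) / [sin²α · sin(α−δ) · (1 + √{sin(φ+δ)sin(φ−β) / (sin(α−δ)sin(α+β))})²].
With α = 78.4°, φ = 33.2°, δ = 17.2°, β = 8.1°: K_a = 0.3960.

0.396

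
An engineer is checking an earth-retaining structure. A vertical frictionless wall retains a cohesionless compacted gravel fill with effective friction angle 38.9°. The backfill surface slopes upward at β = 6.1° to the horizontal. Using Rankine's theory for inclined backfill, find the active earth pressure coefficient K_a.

0.231

K_a = cos β · (cos β − √(cos²β − cos²φ)) / (cos β + √(cos²β − cos²φ)).
cos β = 0.9943, cos φ = 0.7782, √(cos²β − cos²φ) = 0.6189.
K_a = 0.9943 × (0.9943 − 0.6189)/(0.9943 + 0.6189) = 0.2314.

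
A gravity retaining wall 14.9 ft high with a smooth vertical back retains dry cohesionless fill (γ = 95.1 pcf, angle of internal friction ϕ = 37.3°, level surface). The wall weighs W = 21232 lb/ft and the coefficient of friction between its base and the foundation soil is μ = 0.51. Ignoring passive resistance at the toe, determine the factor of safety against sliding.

K_a = tan²(45° − 37.3°/2) = 0.2453.
P_a = ½K_aγH² = 0.5×0.2453×95.1×14.9² = 2590 lb/ft, acting at H/3 = 4.967 ft above the base.
FS_sliding = μW / P_a = 0.51×21232 / 2590 = 4.181.

4.18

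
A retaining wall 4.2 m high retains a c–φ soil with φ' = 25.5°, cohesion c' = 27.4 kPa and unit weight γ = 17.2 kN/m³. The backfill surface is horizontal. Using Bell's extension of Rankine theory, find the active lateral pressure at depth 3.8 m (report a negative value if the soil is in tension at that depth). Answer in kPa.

-8.56 kPa

K_a = (1 − sin φ)/(1 + sin φ) = 0.3981.
σ_a = K_a γ z − 2c√K_a = 0.3981×17.2×3.8 − 2×27.4×0.6310 = -8.556 kPa.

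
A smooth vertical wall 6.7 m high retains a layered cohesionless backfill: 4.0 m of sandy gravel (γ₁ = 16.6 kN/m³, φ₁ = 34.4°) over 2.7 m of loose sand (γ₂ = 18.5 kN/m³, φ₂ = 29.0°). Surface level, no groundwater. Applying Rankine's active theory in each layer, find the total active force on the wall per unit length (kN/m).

K_a1 = tan²(45°−34.4°/2) = 0.2780; K_a2 = tan²(45°−29.0°/2) = 0.3470.
Layer 1: σ at base = K_a1 γ₁ h₁ = 18.46 kPa; P₁ = ½×18.46×4.0 = 36.92.
Layer 2: σ_v at top = γ₁h₁ = 66.40; σ_h top = K_a2×66.40 = 23.04; σ_h base = K_a2×(66.40+18.5×2.7) = 40.37.
P₂ = ½(23.04+40.37)×2.7 = 85.60. Total P_a = 36.92+85.60 = 122.5 kN/m.

123 kN/m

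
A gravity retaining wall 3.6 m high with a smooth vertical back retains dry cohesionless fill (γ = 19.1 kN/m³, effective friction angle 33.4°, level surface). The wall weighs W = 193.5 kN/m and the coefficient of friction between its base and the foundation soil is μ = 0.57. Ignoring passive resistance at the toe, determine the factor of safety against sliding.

K_a = tan²(45° − 33.4°/2) = 0.2899.
P_a = ½K_aγH² = 0.5×0.2899×19.1×3.6² = 35.88 kN/m, acting at H/3 = 1.200 m above the base.
FS_sliding = μW / P_a = 0.57×193.5 / 35.88 = 3.074.

3.07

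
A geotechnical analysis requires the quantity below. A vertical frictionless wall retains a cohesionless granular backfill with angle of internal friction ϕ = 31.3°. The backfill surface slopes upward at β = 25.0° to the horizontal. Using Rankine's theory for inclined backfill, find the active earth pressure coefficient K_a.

0.453

K_a = cos β · (cos β − √(cos²β − cos²φ)) / (cos β + √(cos²β − cos²φ)).
cos β = 0.9063, cos φ = 0.8545, √(cos²β − cos²φ) = 0.3021.
K_a = 0.9063 × (0.9063 − 0.3021)/(0.9063 + 0.3021) = 0.4531.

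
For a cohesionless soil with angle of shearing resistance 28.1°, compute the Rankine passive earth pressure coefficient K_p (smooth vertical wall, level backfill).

K_p = (1 + sin φ)/(1 − sin φ) = tan²(45° + 28.1°/2) = 2.781.

2.78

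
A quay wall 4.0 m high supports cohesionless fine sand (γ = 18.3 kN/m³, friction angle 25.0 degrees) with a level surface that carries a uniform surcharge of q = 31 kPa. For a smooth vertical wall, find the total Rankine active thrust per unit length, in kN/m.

K_a = tan²(45° − φ/2) = 0.4059.
Soil triangle: ½ K_a γ H² = 0.5×0.4059×18.3×4.0² = 59.42 kN/m.
Surcharge rectangle: K_a q H = 0.4059×31×4.0 = 50.33 kN/m.
Total = 59.42 + 50.33 = 109.7 kN/m.

110 kN/m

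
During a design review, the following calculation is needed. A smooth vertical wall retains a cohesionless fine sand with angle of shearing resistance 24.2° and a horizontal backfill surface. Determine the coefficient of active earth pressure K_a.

0.419

K_a = tan²(45° − φ/2) = tan²(32.90°) = 0.4185.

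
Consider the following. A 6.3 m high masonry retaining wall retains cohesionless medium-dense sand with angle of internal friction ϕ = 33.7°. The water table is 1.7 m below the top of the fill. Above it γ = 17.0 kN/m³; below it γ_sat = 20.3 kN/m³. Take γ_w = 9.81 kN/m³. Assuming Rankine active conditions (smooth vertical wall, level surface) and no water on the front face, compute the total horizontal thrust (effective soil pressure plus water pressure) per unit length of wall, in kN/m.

181 kN/m

K_a = tan²(45° − φ/2) = 0.2863.
γ' = 20.3 − 9.81 = 10.49 kN/m³. Depth below WT = 4.6 m.
σ'_h at WT = K_a γ d_w = 8.274 kPa; at base = 8.274 + K_a γ' × 4.6 = 22.09 kPa.
P₁ (0–1.7 m) = ½×8.274×1.7 = 7.033. P₂ (1.7–6.3 m) = ½(8.274+22.09)×4.6 = 69.84.
P_w = ½ γ_w h₂² = 0.5×9.81×4.6² = 103.8. Total = 7.033+69.84+103.8 = 180.7 kN/m.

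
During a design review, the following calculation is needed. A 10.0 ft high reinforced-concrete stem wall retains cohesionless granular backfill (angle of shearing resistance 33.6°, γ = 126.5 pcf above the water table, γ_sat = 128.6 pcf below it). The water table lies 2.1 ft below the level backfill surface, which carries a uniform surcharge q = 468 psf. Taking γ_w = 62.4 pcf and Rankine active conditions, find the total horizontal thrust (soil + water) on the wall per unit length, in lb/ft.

4570 lb/ft

K_a = tan²(45° − φ/2) = 0.2875.
γ' = 128.6 − 62.4 = 66.20 pcf. h₂ = H − d_w = 7.9 ft.
σ'_h: at surface K_a·q = 134.6; at WT K_a(q+γd_w) = 210.9; at base K_a(q+γd_w+γ'h₂) = 361.3 psf.
P₁ = ½(134.6+210.9)×2.1 = 362.8; P₂ = ½(210.9+361.3)×7.9 = 2260; P_w = ½γ_w h₂² = 1947.
Total = 362.8+2260+1947 = 4570 lb/ft.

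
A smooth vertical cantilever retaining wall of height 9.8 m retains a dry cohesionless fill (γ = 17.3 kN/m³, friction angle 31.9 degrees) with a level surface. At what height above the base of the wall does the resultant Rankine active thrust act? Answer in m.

K_a = 0.3085.
The pressure distribution is triangular, so the resultant acts at H/3 above the base = 9.8/3 = 3.267 m.

3.27 m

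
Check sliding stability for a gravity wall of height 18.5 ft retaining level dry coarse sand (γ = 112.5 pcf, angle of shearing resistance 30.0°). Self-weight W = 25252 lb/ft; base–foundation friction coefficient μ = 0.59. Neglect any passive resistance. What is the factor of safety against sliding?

2.32

K_a = tan²(45° − 30.0°/2) = 0.3333.
P_a = ½K_aγH² = 0.5×0.3333×112.5×18.5² = 6417 lb/ft, acting at H/3 = 6.167 ft above the base.
FS_sliding = μW / P_a = 0.59×25252 / 6417 = 2.322.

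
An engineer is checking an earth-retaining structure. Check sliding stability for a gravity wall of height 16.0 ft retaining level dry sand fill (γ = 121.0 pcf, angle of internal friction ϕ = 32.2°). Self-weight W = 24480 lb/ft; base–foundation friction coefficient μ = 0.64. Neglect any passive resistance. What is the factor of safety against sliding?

K_a = tan²(45° − 32.2°/2) = 0.3047.
P_a = ½K_aγH² = 0.5×0.3047×121.0×16.0² = 4720 lb/ft, acting at H/3 = 5.333 ft above the base.
FS_sliding = μW / P_a = 0.64×24480 / 4720 = 3.319.

3.32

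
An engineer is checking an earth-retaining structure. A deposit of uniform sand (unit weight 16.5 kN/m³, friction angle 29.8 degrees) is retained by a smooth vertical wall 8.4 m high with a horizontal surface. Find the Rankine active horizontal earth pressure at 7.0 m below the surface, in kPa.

K_a = (1 − sin φ)/(1 + sin φ) = 0.3360.
σ_h = K_a γ z = 0.3360 × 16.5 × 7.0 = 38.81 kPa.

38.8 kPa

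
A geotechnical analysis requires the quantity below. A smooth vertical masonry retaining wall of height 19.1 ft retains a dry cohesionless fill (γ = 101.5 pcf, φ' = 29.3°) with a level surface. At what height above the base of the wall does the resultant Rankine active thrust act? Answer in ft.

6.37 ft

K_a = 0.3428.
The pressure distribution is triangular, so the resultant acts at H/3 above the base = 19.1/3 = 6.367 ft.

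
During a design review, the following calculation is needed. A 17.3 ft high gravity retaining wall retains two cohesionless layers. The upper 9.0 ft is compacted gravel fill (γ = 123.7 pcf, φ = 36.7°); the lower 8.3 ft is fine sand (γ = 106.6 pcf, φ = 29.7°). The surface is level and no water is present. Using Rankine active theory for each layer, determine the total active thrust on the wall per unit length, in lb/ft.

K_a1 = tan²(45°−36.7°/2) = 0.2519; K_a2 = tan²(45°−29.7°/2) = 0.3374.
Layer 1: σ at base = K_a1 γ₁ h₁ = 280.4 psf; P₁ = ½×280.4×9.0 = 1262.
Layer 2: σ_v at top = γ₁h₁ = 1113; σ_h top = K_a2×1113 = 375.6; σ_h base = K_a2×(1113+106.6×8.3) = 674.1.
P₂ = ½(375.6+674.1)×8.3 = 4356. Total P_a = 1262+4356 = 5618 lb/ft.

5620 lb/ft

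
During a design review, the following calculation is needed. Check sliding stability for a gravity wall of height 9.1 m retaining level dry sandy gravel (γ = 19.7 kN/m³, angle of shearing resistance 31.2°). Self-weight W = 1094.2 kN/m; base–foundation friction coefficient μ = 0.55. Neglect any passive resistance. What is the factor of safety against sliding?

K_a = tan²(45° − 31.2°/2) = 0.3175.
P_a = ½K_aγH² = 0.5×0.3175×19.7×9.1² = 259.0 kN/m, acting at H/3 = 3.033 m above the base.
FS_sliding = μW / P_a = 0.55×1094.2 / 259.0 = 2.324.

2.32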